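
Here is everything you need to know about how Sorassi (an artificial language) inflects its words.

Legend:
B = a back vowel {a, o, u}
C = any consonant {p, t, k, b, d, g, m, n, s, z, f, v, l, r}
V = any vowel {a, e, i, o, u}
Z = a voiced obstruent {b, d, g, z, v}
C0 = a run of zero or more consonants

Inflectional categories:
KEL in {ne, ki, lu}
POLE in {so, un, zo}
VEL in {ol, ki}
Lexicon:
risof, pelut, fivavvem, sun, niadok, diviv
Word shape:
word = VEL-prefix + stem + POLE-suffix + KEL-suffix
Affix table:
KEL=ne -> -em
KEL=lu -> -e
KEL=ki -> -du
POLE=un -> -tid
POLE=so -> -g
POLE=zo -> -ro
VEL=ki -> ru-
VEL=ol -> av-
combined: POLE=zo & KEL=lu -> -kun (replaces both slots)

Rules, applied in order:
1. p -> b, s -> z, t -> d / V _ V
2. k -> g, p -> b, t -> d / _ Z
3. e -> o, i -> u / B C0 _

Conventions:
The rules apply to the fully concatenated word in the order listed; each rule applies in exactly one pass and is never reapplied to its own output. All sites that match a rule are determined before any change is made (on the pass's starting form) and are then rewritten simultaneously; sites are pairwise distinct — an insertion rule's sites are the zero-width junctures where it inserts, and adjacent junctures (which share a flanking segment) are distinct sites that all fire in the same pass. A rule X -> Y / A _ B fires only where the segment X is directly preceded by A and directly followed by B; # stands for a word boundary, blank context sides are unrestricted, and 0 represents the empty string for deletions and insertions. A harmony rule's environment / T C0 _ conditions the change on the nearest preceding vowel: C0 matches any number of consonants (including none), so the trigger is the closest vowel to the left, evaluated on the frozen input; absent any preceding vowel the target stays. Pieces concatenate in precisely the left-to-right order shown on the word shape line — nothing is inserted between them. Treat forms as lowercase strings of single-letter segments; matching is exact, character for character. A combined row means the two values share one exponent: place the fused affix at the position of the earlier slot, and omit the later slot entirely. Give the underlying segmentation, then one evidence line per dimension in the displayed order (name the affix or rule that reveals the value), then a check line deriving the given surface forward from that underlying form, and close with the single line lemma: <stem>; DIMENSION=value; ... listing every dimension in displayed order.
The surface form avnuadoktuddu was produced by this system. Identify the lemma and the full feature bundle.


underlying: av-niadok-tid-du
KEL=ki - signalled by the affix -du
POLE=un - signalled by the affix -tid
VEL=ol - signalled by the affix av-
check: avniadoktiddu -> avniadoktiddu -> avniadoktiddu -> avnuadoktuddu
lemma: niadok; KEL=ki; POLE=un; VEL=ol


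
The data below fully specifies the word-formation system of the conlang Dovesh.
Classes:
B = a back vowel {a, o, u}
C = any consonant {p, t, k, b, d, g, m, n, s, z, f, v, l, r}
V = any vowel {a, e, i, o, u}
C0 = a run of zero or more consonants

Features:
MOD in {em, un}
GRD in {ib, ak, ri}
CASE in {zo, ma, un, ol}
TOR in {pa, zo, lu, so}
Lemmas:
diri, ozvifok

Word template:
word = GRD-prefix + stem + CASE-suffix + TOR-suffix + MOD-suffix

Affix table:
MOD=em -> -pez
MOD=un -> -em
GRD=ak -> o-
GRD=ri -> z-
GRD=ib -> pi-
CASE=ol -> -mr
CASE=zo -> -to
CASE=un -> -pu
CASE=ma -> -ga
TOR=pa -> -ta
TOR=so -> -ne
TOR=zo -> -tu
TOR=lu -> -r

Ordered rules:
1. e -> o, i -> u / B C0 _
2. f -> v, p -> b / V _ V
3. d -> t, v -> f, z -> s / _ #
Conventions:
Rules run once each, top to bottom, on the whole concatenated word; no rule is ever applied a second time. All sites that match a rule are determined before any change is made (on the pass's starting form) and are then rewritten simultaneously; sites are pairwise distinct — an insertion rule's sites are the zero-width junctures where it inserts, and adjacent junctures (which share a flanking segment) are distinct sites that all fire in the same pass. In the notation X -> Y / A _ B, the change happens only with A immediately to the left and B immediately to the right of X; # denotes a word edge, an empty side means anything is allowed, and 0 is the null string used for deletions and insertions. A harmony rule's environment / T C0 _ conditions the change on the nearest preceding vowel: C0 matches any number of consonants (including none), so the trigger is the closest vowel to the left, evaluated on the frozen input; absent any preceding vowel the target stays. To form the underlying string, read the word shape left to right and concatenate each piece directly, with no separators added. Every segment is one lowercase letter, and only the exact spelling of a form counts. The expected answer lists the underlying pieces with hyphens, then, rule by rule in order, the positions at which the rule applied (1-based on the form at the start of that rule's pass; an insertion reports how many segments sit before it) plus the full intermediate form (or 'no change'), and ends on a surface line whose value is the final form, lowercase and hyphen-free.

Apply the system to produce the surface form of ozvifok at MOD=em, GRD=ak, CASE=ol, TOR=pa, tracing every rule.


underlying: o-ozvifok-mr-ta-pez
1. e -> o, i -> u / B C0 _: fires at position(s) 5, 14: oozvufokmrtapoz
2. f -> v, p -> b / V _ V: fires at position(s) 6, 13: oozvuvokmrtaboz
3. d -> t, v -> f, z -> s / _ #: fires at position(s) 15: oozvuvokmrtabos
surface: oozvuvokmrtabos


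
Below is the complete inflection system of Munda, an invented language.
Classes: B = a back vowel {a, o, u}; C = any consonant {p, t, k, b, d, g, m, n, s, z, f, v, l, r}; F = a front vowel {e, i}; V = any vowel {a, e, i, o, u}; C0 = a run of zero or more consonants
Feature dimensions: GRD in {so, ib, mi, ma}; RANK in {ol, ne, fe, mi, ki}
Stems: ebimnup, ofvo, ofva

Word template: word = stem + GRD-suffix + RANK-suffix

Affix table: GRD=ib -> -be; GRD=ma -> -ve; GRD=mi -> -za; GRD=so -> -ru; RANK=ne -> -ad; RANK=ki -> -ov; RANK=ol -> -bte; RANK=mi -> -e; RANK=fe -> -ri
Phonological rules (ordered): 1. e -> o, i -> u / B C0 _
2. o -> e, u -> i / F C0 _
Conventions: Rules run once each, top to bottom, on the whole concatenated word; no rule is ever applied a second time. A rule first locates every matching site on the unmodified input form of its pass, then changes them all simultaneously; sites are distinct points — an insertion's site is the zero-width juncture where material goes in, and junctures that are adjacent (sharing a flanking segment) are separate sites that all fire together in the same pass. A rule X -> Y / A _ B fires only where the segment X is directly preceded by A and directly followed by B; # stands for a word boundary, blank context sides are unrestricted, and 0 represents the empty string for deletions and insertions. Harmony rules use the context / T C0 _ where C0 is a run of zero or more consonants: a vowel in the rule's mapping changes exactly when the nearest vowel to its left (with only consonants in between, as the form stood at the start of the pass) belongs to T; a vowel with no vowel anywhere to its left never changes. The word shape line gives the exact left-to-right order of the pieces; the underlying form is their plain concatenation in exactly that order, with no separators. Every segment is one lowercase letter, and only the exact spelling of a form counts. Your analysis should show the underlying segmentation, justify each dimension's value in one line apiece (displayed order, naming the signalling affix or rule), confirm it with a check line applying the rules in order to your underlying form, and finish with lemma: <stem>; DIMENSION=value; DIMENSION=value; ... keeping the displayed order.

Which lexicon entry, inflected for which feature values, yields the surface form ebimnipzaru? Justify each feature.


underlying: ebimnup-za-ri
GRD=mi - signalled by the affix -za
RANK=fe - signalled by the affix -ri
check: ebimnupzari -> ebimnupzaru -> ebimnipzaru
lemma: ebimnup; GRD=mi; RANK=fe


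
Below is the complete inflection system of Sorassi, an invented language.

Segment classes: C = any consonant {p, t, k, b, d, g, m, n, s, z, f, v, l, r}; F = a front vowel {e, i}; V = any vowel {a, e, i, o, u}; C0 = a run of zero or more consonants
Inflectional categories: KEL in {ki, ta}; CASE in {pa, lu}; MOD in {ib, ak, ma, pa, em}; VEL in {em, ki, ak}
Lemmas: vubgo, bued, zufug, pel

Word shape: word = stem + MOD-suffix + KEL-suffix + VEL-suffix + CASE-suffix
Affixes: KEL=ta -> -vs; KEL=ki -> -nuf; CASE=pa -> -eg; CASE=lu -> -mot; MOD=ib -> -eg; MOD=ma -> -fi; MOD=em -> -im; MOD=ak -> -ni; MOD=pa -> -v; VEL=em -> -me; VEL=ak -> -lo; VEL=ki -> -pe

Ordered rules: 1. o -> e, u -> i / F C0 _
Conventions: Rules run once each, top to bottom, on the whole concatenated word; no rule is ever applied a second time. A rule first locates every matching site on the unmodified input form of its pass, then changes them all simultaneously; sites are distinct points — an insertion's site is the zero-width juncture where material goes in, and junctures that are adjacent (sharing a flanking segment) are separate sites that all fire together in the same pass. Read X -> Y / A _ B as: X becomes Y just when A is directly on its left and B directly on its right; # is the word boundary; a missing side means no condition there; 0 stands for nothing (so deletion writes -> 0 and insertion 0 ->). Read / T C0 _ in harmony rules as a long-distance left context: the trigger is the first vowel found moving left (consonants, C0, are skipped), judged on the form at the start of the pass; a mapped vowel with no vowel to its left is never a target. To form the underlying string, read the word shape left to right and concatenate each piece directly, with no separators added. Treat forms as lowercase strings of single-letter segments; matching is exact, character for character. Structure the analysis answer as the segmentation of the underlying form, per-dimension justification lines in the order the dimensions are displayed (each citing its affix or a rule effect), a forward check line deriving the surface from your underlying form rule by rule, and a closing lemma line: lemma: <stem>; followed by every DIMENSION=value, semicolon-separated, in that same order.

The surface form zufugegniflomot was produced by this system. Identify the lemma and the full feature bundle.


underlying: zufug-eg-nuf-lo-mot
KEL=ki - signalled by the affix -nuf
CASE=lu - signalled by the affix -mot
MOD=ib - signalled by the affix -eg
VEL=ak - signalled by the affix -lo
check: zufugegnuflomot -> zufugegniflomot
lemma: zufug; KEL=ki; CASE=lu; MOD=ib; VEL=ak


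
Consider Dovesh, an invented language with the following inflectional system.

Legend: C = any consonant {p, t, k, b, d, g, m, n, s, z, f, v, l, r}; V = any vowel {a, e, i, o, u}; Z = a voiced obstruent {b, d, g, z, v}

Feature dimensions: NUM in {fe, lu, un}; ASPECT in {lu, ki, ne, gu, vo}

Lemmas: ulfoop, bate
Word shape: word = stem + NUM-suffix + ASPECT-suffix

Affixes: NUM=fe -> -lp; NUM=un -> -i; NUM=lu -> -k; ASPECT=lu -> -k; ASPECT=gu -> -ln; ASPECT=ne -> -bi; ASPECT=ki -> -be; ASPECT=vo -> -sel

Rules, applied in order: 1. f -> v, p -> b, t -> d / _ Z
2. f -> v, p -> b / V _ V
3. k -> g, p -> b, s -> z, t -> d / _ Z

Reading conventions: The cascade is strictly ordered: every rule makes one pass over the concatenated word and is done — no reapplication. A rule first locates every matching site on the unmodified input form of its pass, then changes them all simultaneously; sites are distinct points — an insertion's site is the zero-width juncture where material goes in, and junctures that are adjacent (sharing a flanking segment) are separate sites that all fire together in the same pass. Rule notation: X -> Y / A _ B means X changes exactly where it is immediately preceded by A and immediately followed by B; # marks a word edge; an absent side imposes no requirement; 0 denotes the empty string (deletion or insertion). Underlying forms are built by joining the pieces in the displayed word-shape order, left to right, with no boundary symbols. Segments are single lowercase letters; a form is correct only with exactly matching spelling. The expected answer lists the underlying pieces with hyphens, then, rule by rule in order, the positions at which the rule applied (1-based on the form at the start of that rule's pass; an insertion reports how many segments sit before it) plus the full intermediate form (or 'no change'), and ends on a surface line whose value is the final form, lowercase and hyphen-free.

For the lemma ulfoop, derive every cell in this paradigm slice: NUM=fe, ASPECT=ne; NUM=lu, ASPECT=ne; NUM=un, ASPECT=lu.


cell NUM=fe, ASPECT=ne:
underlying: ulfoop-lp-bi
1. f -> v, p -> b, t -> d / _ Z: fires at position(s) 8: ulfooplbbi
2. f -> v, p -> b / V _ V: no change
3. k -> g, p -> b, s -> z, t -> d / _ Z: no change
surface: ulfooplbbi

cell NUM=lu, ASPECT=ne:
underlying: ulfoop-k-bi
1. f -> v, p -> b, t -> d / _ Z: no change
2. f -> v, p -> b / V _ V: no change
3. k -> g, p -> b, s -> z, t -> d / _ Z: fires at position(s) 7: ulfoopgbi
surface: ulfoopgbi

cell NUM=un, ASPECT=lu:
underlying: ulfoop-i-k
1. f -> v, p -> b, t -> d / _ Z: no change
2. f -> v, p -> b / V _ V: fires at position(s) 6: ulfoobik
3. k -> g, p -> b, s -> z, t -> d / _ Z: no change
surface: ulfoobik


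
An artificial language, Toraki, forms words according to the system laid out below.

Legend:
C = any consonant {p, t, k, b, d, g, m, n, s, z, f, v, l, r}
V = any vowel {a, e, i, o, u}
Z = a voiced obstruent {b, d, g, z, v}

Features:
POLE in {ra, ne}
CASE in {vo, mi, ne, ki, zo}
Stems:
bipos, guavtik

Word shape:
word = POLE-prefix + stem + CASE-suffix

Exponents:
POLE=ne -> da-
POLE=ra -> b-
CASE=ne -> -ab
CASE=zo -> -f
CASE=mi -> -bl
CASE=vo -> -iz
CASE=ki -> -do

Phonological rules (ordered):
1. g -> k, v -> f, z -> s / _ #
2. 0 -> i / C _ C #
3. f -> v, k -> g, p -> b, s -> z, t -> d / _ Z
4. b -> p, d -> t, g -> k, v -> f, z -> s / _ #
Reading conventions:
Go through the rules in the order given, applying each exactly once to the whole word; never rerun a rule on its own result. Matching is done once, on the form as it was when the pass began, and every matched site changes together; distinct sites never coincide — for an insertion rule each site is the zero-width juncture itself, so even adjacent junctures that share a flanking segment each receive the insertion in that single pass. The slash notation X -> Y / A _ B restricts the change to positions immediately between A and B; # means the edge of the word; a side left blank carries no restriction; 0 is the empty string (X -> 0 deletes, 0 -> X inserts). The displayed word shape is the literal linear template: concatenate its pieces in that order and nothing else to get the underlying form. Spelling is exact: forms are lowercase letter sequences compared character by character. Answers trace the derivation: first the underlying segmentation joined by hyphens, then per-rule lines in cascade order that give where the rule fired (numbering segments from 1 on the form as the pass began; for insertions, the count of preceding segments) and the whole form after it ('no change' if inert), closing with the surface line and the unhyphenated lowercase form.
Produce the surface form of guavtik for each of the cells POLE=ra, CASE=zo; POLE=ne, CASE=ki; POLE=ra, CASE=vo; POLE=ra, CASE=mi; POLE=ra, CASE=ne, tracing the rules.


cell POLE=ra, CASE=zo:
underlying: b-guavtik-f
1. g -> k, v -> f, z -> s / _ #: no change
2. 0 -> i / C _ C #: inserts after position(s) 8: bguavtikif
3. f -> v, k -> g, p -> b, s -> z, t -> d / _ Z: no change
4. b -> p, d -> t, g -> k, v -> f, z -> s / _ #: no change
surface: bguavtikif

cell POLE=ne, CASE=ki:
underlying: da-guavtik-do
1. g -> k, v -> f, z -> s / _ #: no change
2. 0 -> i / C _ C #: no change
3. f -> v, k -> g, p -> b, s -> z, t -> d / _ Z: fires at position(s) 9: daguavtigdo
4. b -> p, d -> t, g -> k, v -> f, z -> s / _ #: no change
surface: daguavtigdo

cell POLE=ra, CASE=vo:
underlying: b-guavtik-iz
1. g -> k, v -> f, z -> s / _ #: fires at position(s) 10: bguavtikis
2. 0 -> i / C _ C #: no change
3. f -> v, k -> g, p -> b, s -> z, t -> d / _ Z: no change
4. b -> p, d -> t, g -> k, v -> f, z -> s / _ #: no change
surface: bguavtikis

cell POLE=ra, CASE=mi:
underlying: b-guavtik-bl
1. g -> k, v -> f, z -> s / _ #: no change
2. 0 -> i / C _ C #: inserts after position(s) 9: bguavtikbil
3. f -> v, k -> g, p -> b, s -> z, t -> d / _ Z: fires at position(s) 8: bguavtigbil
4. b -> p, d -> t, g -> k, v -> f, z -> s / _ #: no change
surface: bguavtigbil

cell POLE=ra, CASE=ne:
underlying: b-guavtik-ab
1. g -> k, v -> f, z -> s / _ #: no change
2. 0 -> i / C _ C #: no change
3. f -> v, k -> g, p -> b, s -> z, t -> d / _ Z: no change
4. b -> p, d -> t, g -> k, v -> f, z -> s / _ #: fires at position(s) 10: bguavtikap
surface: bguavtikap


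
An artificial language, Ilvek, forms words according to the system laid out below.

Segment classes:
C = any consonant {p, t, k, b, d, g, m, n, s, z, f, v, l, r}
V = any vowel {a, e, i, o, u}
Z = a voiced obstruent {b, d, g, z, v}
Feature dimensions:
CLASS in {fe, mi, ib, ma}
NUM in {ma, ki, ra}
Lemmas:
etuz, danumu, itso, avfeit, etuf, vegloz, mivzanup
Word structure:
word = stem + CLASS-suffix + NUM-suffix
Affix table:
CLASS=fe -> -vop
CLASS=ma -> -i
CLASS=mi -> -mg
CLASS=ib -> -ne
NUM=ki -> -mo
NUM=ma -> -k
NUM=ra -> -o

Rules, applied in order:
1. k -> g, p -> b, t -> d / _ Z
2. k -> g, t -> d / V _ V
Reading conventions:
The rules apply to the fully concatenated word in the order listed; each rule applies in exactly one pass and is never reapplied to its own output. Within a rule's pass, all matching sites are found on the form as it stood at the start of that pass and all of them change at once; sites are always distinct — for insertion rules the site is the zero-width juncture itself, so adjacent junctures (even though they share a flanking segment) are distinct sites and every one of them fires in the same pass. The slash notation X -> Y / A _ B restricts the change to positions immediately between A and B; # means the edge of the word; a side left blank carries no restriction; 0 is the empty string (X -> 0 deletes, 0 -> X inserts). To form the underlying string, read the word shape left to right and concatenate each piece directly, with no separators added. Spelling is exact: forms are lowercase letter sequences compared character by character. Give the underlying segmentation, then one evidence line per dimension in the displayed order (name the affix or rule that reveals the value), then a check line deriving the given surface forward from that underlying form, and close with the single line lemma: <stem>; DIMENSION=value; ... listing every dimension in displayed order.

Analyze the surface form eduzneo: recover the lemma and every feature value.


underlying: etuz-ne-o
CLASS=ib - signalled by the affix -ne
NUM=ra - signalled by the affix -o
check: etuzneo -> etuzneo -> eduzneo
lemma: etuz; CLASS=ib; NUM=ra


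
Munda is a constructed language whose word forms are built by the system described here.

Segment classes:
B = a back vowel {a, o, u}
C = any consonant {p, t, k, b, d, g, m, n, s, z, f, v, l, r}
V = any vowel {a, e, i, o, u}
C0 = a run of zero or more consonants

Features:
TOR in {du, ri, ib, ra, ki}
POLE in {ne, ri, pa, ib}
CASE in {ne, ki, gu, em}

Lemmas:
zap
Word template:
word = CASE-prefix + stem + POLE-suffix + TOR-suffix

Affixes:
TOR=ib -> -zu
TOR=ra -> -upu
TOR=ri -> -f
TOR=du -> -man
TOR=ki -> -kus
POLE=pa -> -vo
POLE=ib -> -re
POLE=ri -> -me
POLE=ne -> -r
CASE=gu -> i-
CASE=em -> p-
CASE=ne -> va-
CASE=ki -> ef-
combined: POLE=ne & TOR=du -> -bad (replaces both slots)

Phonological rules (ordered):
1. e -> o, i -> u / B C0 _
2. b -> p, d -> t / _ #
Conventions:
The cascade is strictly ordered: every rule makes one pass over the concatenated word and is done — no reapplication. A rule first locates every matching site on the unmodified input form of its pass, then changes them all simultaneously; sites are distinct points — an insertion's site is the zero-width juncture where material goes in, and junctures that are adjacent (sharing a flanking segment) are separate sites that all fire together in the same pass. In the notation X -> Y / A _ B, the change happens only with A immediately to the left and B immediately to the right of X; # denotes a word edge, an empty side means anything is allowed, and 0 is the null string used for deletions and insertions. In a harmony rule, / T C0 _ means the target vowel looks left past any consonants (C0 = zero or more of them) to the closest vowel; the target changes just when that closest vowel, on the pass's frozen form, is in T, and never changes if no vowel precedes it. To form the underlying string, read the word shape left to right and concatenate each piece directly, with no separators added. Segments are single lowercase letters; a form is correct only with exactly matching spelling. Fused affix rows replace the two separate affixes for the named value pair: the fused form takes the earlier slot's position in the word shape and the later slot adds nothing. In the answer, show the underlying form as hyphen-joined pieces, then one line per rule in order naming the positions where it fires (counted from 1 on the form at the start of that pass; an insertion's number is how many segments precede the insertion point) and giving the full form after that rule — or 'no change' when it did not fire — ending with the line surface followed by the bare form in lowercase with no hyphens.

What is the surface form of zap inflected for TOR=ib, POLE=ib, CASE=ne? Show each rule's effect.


underlying: va-zap-re-zu
1. e -> o, i -> u / B C0 _: fires at position(s) 7: vazaprozu
2. b -> p, d -> t / _ #: no change
surface: vazaprozu


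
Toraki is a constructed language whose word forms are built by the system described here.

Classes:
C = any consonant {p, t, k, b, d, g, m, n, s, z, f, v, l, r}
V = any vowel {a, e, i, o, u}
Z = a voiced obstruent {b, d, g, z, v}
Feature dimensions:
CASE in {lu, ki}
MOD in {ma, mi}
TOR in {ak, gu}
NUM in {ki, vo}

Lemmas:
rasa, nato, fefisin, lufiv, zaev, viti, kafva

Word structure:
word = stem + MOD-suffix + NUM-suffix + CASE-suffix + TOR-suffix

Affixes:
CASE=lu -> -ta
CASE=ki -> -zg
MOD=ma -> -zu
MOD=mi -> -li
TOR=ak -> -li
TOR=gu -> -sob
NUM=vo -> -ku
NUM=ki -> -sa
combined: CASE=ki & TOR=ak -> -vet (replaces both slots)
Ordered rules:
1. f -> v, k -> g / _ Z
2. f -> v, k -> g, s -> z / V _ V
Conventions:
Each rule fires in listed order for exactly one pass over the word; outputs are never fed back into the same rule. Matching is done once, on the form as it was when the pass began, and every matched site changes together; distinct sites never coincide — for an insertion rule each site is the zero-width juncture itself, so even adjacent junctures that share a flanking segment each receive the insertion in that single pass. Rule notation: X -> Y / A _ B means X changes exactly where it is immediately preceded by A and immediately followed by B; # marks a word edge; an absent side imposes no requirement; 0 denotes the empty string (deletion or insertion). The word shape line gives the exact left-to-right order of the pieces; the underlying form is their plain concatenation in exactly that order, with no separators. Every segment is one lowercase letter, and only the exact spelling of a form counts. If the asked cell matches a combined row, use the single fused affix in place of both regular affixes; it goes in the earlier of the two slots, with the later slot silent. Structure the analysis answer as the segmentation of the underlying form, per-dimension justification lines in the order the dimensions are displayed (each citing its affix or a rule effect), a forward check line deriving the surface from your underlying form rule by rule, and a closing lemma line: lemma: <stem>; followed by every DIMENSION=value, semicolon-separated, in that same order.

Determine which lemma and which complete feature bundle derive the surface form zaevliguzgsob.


underlying: zaev-li-ku-zg-sob
CASE=ki - signalled by the affix -zg
MOD=mi - signalled by the affix -li
TOR=gu - signalled by the affix -sob
NUM=vo - signalled by the affix -ku
check: zaevlikuzgsob -> zaevlikuzgsob -> zaevliguzgsob
lemma: zaev; CASE=ki; MOD=mi; TOR=gu; NUM=vo


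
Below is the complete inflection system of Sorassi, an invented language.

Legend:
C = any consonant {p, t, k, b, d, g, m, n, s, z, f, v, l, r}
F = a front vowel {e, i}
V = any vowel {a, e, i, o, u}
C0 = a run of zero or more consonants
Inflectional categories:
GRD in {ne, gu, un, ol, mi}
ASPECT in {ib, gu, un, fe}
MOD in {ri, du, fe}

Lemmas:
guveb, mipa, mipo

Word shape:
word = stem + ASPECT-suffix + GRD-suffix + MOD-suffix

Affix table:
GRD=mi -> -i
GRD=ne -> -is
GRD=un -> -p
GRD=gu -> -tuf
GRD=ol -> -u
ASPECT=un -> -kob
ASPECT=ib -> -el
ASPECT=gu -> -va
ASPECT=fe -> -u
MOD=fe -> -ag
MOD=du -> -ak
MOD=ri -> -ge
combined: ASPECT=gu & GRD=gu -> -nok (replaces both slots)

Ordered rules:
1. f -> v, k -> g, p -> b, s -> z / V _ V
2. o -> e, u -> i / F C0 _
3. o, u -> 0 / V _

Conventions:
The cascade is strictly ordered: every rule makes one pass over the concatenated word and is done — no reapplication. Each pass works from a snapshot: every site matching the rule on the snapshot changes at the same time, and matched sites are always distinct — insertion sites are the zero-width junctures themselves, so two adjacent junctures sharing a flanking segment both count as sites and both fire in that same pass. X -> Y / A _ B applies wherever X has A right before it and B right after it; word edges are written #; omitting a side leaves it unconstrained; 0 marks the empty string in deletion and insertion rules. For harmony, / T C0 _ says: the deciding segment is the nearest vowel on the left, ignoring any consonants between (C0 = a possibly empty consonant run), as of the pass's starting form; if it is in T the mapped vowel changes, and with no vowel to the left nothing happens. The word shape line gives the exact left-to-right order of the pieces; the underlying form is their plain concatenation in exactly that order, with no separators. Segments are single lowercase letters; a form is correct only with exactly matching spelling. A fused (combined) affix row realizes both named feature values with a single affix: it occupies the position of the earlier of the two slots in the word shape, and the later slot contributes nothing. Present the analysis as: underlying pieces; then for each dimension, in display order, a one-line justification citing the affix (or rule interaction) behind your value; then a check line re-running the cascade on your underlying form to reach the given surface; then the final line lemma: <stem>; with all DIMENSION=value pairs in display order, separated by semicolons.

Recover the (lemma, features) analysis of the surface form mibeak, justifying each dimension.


underlying: mipo-u-u-ak
GRD=ol - signalled by the affix -u
ASPECT=fe - signalled by the affix -u
MOD=du - signalled by the affix -ak
check: mipouuak -> mibouuak -> mibeuuak -> mibeak
lemma: mipo; GRD=ol; ASPECT=fe; MOD=du


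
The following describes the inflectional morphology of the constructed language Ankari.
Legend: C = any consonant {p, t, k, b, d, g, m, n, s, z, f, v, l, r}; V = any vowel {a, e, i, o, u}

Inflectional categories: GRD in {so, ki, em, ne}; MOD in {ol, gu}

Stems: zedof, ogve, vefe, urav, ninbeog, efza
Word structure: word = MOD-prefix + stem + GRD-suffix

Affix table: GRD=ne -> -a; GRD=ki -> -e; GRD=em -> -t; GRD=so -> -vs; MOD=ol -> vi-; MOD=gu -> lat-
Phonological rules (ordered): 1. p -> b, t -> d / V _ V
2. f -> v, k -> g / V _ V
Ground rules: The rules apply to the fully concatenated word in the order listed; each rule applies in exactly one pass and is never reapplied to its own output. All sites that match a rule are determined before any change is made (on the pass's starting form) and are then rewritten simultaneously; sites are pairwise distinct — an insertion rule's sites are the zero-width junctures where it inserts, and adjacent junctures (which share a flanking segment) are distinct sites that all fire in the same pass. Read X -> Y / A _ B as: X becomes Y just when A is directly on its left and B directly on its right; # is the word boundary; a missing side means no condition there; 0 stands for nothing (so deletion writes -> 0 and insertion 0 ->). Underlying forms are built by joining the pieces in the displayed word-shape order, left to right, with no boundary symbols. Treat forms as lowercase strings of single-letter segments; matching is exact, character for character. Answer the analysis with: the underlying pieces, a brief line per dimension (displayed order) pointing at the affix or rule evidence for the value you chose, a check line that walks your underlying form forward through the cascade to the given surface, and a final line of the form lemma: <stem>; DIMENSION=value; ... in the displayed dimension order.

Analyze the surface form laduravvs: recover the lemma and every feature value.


underlying: lat-urav-vs
GRD=so - signalled by the affix -vs
MOD=gu - signalled by the affix lat-
check: laturavvs -> laduravvs -> laduravvs
lemma: urav; GRD=so; MOD=gu


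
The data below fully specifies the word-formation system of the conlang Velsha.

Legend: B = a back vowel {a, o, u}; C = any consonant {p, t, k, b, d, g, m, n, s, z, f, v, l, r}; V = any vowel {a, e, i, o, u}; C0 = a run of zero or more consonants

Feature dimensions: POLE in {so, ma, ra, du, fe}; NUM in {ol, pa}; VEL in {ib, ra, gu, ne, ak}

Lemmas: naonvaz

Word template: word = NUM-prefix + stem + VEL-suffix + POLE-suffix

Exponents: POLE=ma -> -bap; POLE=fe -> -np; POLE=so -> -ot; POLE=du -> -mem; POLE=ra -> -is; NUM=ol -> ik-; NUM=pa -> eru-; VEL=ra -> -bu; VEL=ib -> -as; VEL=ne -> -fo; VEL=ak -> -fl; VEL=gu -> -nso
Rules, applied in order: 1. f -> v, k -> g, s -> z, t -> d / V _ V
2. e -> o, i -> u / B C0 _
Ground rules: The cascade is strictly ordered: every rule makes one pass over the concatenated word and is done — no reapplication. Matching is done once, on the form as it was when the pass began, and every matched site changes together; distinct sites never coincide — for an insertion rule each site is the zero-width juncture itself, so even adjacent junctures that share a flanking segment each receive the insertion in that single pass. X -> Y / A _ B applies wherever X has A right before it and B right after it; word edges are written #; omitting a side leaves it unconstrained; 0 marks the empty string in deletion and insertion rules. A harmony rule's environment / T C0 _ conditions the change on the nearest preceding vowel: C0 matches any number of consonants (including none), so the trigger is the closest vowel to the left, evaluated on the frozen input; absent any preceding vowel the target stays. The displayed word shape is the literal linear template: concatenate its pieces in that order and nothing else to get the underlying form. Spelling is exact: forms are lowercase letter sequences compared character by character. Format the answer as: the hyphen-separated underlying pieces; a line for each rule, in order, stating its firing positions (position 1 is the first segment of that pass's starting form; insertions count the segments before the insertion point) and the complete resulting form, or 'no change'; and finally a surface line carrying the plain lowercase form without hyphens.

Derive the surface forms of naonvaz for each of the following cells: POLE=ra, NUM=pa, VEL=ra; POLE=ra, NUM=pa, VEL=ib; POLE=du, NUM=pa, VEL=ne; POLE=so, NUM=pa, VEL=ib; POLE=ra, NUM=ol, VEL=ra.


cell POLE=ra, NUM=pa, VEL=ra:
underlying: eru-naonvaz-bu-is
1. f -> v, k -> g, s -> z, t -> d / V _ V: no change
2. e -> o, i -> u / B C0 _: fires at position(s) 13: erunaonvazbuus
surface: erunaonvazbuus

cell POLE=ra, NUM=pa, VEL=ib:
underlying: eru-naonvaz-as-is
1. f -> v, k -> g, s -> z, t -> d / V _ V: fires at position(s) 12: erunaonvazazis
2. e -> o, i -> u / B C0 _: fires at position(s) 13: erunaonvazazus
surface: erunaonvazazus

cell POLE=du, NUM=pa, VEL=ne:
underlying: eru-naonvaz-fo-mem
1. f -> v, k -> g, s -> z, t -> d / V _ V: no change
2. e -> o, i -> u / B C0 _: fires at position(s) 14: erunaonvazfomom
surface: erunaonvazfomom

cell POLE=so, NUM=pa, VEL=ib:
underlying: eru-naonvaz-as-ot
1. f -> v, k -> g, s -> z, t -> d / V _ V: fires at position(s) 12: erunaonvazazot
2. e -> o, i -> u / B C0 _: no change
surface: erunaonvazazot

cell POLE=ra, NUM=ol, VEL=ra:
underlying: ik-naonvaz-bu-is
1. f -> v, k -> g, s -> z, t -> d / V _ V: no change
2. e -> o, i -> u / B C0 _: fires at position(s) 12: iknaonvazbuus
surface: iknaonvazbuus


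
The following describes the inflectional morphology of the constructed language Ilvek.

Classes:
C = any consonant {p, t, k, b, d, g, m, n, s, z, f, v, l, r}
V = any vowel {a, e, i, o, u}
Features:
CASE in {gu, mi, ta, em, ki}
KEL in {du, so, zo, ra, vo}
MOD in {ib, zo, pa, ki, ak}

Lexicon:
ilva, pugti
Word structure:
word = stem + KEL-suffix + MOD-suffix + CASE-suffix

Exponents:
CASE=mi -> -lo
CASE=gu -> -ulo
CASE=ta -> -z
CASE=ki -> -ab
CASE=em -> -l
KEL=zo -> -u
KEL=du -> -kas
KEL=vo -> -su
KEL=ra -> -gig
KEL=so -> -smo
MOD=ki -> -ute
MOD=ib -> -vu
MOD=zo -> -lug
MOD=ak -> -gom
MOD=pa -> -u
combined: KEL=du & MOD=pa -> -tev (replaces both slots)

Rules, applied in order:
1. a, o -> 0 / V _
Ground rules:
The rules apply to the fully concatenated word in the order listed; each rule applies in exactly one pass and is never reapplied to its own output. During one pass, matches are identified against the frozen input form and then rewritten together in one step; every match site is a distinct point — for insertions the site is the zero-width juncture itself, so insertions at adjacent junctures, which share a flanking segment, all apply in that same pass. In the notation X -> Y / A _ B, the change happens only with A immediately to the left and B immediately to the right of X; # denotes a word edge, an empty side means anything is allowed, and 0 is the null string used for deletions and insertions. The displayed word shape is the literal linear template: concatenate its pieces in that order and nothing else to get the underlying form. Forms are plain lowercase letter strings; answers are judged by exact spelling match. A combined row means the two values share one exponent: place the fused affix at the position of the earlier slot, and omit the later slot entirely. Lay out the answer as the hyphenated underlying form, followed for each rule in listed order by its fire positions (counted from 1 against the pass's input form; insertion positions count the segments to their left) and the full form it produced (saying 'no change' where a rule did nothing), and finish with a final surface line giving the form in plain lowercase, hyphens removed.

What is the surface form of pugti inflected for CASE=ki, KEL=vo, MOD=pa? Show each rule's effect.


underlying: pugti-su-u-ab
1. a, o -> 0 / V _: fires at position(s) 9: pugtisuub
surface: pugtisuub


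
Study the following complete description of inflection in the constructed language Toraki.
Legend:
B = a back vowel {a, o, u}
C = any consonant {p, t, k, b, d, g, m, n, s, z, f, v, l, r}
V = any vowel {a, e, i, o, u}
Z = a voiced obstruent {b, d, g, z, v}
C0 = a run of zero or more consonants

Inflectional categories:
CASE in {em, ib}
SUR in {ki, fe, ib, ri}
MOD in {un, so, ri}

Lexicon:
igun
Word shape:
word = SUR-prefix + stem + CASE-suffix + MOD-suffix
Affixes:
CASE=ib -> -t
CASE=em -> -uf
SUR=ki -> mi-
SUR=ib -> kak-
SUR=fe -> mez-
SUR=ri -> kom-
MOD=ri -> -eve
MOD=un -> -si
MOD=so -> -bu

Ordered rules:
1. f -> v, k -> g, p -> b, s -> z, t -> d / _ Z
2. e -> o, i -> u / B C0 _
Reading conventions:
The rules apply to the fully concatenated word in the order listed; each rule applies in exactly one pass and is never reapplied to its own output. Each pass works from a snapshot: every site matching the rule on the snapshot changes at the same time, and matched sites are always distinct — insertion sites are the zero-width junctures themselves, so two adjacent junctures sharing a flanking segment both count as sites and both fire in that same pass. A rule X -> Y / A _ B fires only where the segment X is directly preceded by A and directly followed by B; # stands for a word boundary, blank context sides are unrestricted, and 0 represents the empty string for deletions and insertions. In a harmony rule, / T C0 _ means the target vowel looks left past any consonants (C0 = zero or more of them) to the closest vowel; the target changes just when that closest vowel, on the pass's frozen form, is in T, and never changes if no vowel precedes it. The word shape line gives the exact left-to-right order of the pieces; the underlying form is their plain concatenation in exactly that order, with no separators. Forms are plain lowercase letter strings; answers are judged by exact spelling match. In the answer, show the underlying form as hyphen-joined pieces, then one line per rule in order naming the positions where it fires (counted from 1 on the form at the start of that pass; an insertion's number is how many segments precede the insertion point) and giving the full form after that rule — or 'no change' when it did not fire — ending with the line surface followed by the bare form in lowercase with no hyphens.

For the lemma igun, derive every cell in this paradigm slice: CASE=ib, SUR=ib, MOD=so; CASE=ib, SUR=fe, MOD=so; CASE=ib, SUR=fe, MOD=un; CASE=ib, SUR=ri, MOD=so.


cell CASE=ib, SUR=ib, MOD=so:
underlying: kak-igun-t-bu
1. f -> v, k -> g, p -> b, s -> z, t -> d / _ Z: fires at position(s) 8: kakigundbu
2. e -> o, i -> u / B C0 _: fires at position(s) 4: kakugundbu
surface: kakugundbu

cell CASE=ib, SUR=fe, MOD=so:
underlying: mez-igun-t-bu
1. f -> v, k -> g, p -> b, s -> z, t -> d / _ Z: fires at position(s) 8: mezigundbu
2. e -> o, i -> u / B C0 _: no change
surface: mezigundbu

cell CASE=ib, SUR=fe, MOD=un:
underlying: mez-igun-t-si
1. f -> v, k -> g, p -> b, s -> z, t -> d / _ Z: no change
2. e -> o, i -> u / B C0 _: fires at position(s) 10: meziguntsu
surface: meziguntsu

cell CASE=ib, SUR=ri, MOD=so:
underlying: kom-igun-t-bu
1. f -> v, k -> g, p -> b, s -> z, t -> d / _ Z: fires at position(s) 8: komigundbu
2. e -> o, i -> u / B C0 _: fires at position(s) 4: komugundbu
surface: komugundbu


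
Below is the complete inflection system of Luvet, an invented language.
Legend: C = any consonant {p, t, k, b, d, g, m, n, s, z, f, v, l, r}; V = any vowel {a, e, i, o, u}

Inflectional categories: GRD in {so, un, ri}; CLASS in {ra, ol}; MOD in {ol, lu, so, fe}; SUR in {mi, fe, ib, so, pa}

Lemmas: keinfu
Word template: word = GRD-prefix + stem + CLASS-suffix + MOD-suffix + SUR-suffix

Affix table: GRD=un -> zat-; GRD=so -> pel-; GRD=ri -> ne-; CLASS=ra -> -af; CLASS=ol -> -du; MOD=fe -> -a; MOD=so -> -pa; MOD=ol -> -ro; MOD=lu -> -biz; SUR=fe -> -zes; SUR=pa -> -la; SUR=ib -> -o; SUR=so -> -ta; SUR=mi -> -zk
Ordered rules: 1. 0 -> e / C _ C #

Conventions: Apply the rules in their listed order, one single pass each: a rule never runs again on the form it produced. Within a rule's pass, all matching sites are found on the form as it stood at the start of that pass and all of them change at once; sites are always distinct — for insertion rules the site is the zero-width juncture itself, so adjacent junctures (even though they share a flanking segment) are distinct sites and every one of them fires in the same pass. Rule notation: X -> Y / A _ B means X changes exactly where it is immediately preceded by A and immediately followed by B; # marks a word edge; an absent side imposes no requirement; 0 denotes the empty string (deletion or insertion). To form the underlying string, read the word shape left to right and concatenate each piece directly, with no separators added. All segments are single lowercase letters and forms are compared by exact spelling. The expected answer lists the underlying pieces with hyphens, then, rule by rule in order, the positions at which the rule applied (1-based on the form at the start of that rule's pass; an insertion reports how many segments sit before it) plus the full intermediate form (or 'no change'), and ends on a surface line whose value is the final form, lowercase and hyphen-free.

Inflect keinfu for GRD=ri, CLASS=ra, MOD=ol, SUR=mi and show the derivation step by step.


underlying: ne-keinfu-af-ro-zk
1. 0 -> e / C _ C #: inserts after position(s) 13: nekeinfuafrozek
surface: nekeinfuafrozek
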